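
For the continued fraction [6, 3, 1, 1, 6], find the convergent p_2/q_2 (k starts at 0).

Using pₖ = aₖpₖ₋₁ + pₖ₋₂, qₖ = aₖqₖ₋₁ + qₖ₋₂ (with p₋₁=1, p₋₂=0, q₋₁=0, q₋₂=1):
  k=0: a=6, p=6, q=1
  k=1: a=3, p=19, q=3
  k=2: a=1, p=25, q=4

25/4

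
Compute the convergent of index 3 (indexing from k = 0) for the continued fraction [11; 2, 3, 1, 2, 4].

103/9

Using pₖ = aₖpₖ₋₁ + pₖ₋₂, qₖ = aₖqₖ₋₁ + qₖ₋₂ (with p₋₁=1, p₋₂=0, q₋₁=0, q₋₂=1):
  k=0: a=11, p=11, q=1
  k=1: a=2, p=23, q=2
  k=2: a=3, p=80, q=7
  k=3: a=1, p=103, q=9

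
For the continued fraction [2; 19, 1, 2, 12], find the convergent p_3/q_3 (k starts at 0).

121/59

Using pₖ = aₖpₖ₋₁ + pₖ₋₂, qₖ = aₖqₖ₋₁ + qₖ₋₂ (with p₋₁=1, p₋₂=0, q₋₁=0, q₋₂=1):
  k=0: a=2, p=2, q=1
  k=1: a=19, p=39, q=19
  k=2: a=1, p=41, q=20
  k=3: a=2, p=121, q=59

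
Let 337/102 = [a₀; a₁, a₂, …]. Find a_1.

337 = 3·102 + 31   →  a_0 = 3
102 = 3·31 + 9   →  a_1 = 3

3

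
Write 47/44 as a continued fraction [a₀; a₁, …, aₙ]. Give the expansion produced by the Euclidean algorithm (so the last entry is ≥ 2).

47 = 1×44 + 3
44 = 14×3 + 2
3 = 1×2 + 1
2 = 2×1 + 0  (stop)
So 47/44 = [1; 14, 1, 2].

[1; 14, 1, 2]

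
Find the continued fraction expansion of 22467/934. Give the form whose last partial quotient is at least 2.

[24; 18, 3, 5, 3]

22467 = 24·934 + 51
934 = 18·51 + 16
51 = 3·16 + 3
16 = 5·3 + 1
3 = 3·1 + 0  (stop)
So 22467/934 = [24; 18, 3, 5, 3].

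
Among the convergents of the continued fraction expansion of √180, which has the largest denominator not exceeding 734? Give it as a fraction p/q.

√180 = [13; 2, 2, 2, 26, …] (period length 4).
Convergents:
  p_0/q_0 = 13/1
  p_1/q_1 = 27/2
  p_2/q_2 = 67/5
  p_3/q_3 = 161/12
  p_4/q_4 = 4253/317
  p_5/q_5 = 8667/646
  p_6/q_6 = 21587/1609
q_5 = 646 ≤ 734 < 1609 = q_6, so the answer is 8667/646.

8667/646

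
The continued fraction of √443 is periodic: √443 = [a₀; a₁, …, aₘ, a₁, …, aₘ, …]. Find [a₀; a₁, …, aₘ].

[21; 21, 42]

a₀ = ⌊√443⌋ = 21.
With m₀=0, d₀=1 and mₖ₊₁ = dₖaₖ − mₖ, dₖ₊₁ = (n − mₖ₊₁²)/dₖ, aₖ₊₁ = ⌊(a₀+mₖ₊₁)/dₖ₊₁⌋:
  k=1: m=21, d=2, a=21
  k=2: m=21, d=1, a=42
d=1 and a=2a₀=42 at k=2, so the next step gives (m, d) = (21, 2) again — its k=1 value — and the period has length 2.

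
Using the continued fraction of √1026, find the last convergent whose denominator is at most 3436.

√1026 = [32; 32, 64, …] (period length 2).
Convergents:
  p_0/q_0 = 32/1
  p_1/q_1 = 1025/32
  p_2/q_2 = 65632/2049
  p_3/q_3 = 2101249/65600
q_2 = 2049 ≤ 3436 < 65600 = q_3, so the answer is 65632/2049.

65632/2049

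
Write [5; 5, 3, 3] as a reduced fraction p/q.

Using pₖ = aₖpₖ₋₁ + pₖ₋₂ and qₖ = aₖqₖ₋₁ + qₖ₋₂:
  k=0: a=5, p=5, q=1
  k=1: a=5, p=26, q=5
  k=2: a=3, p=83, q=16
  k=3: a=3, p=275, q=53

275/53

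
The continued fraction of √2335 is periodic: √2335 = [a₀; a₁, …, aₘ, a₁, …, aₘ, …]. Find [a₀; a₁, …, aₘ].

[48; 3, 9, 3, 96]

a₀ = ⌊√2335⌋ = 48.
With m₀=0, d₀=1 and mₖ₊₁ = dₖaₖ − mₖ, dₖ₊₁ = (n − mₖ₊₁²)/dₖ, aₖ₊₁ = ⌊(a₀+mₖ₊₁)/dₖ₊₁⌋:
  k=1: m=48, d=31, a=3
  k=2: m=45, d=10, a=9
  k=3: m=45, d=31, a=3
  k=4: m=48, d=1, a=96
d=1 and a=2a₀=96 at k=4, so the next step gives (m, d) = (48, 31) again — its k=1 value — and the period has length 4.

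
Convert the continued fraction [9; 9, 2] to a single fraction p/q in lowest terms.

Using pₖ = aₖpₖ₋₁ + pₖ₋₂ and qₖ = aₖqₖ₋₁ + qₖ₋₂:
  k=0: a=9, p=9, q=1
  k=1: a=9, p=82, q=9
  k=2: a=2, p=173, q=19

173/19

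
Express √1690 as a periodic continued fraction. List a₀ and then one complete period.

a₀ = ⌊√1690⌋ = 41.
With m₀=0, d₀=1 and mₖ₊₁ = dₖaₖ − mₖ, dₖ₊₁ = (n − mₖ₊₁²)/dₖ, aₖ₊₁ = ⌊(a₀+mₖ₊₁)/dₖ₊₁⌋:
  k=1: m=41, d=9, a=9
  k=2: m=40, d=10, a=8
  k=3: m=40, d=9, a=9
  k=4: m=41, d=1, a=82
d=1 and a=2a₀=82 at k=4, so the next step gives (m, d) = (41, 9) again — its k=1 value — and the period has length 4.

[41; 9, 8, 9, 82]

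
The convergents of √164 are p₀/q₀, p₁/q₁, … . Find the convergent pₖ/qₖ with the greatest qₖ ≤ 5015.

√164 = [12; 1, 4, 6, 4, 1, 24, …] (period length 6).
Convergents:
  p_0/q_0 = 12/1
  p_1/q_1 = 13/1
  p_2/q_2 = 64/5
  p_3/q_3 = 397/31
  p_4/q_4 = 1652/129
  p_5/q_5 = 2049/160
  p_6/q_6 = 50828/3969
  p_7/q_7 = 52877/4129
  p_8/q_8 = 262336/20485
q_7 = 4129 ≤ 5015 < 20485 = q_8, so the answer is 52877/4129.

52877/4129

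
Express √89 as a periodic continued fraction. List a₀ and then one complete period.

[9; 2, 3, 3, 2, 18]

a₀ = ⌊√89⌋ = 9.
With m₀=0, d₀=1 and mₖ₊₁ = dₖaₖ − mₖ, dₖ₊₁ = (n − mₖ₊₁²)/dₖ, aₖ₊₁ = ⌊(a₀+mₖ₊₁)/dₖ₊₁⌋:
  k=1: m=9, d=8, a=2
  k=2: m=7, d=5, a=3
  k=3: m=8, d=5, a=3
  k=4: m=7, d=8, a=2
  k=5: m=9, d=1, a=18
d=1 and a=2a₀=18 at k=5, so the next step gives (m, d) = (9, 8) again — its k=1 value — and the period has length 5.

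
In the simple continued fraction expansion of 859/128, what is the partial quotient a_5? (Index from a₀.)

859 = 6·128 + 91   →  a_0 = 6
128 = 1·91 + 37   →  a_1 = 1
91 = 2·37 + 17   →  a_2 = 2
37 = 2·17 + 3   →  a_3 = 2
17 = 5·3 + 2   →  a_4 = 5
3 = 1·2 + 1   →  a_5 = 1

1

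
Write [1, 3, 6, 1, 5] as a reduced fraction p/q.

Using pₖ = aₖpₖ₋₁ + pₖ₋₂ and qₖ = aₖqₖ₋₁ + qₖ₋₂:
  k=0: a=1, p=1, q=1
  k=1: a=3, p=4, q=3
  k=2: a=6, p=25, q=19
  k=3: a=1, p=29, q=22
  k=4: a=5, p=170, q=129

170/129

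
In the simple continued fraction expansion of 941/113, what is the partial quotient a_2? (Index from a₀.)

941 = 8·113 + 37   →  a_0 = 8
113 = 3·37 + 2   →  a_1 = 3
37 = 18·2 + 1   →  a_2 = 18

18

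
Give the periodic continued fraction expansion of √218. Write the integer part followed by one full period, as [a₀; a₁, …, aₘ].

a₀ = ⌊√218⌋ = 14.

[14; 1, 3, 3, 1, 28]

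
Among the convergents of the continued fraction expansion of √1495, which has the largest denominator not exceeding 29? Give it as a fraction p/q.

√1495 = [38; 1, 1, 1, 76, …] (period length 4).
Convergents:
  p_0/q_0 = 38/1
  p_1/q_1 = 39/1
  p_2/q_2 = 77/2
  p_3/q_3 = 116/3
  p_4/q_4 = 8893/230
q_3 = 3 ≤ 29 < 230 = q_4, so the answer is 116/3.

116/3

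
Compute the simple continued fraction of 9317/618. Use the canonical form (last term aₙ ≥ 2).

[15; 13, 6, 1, 2, 2]

9317 = 15*618 + 47
618 = 13*47 + 7
47 = 6*7 + 5
7 = 1*5 + 2
5 = 2*2 + 1
2 = 2*1 + 0  (stop)
So 9317/618 = [15; 13, 6, 1, 2, 2].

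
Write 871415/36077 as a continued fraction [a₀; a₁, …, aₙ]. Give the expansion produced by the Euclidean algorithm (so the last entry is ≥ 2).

[24; 6, 2, 12, 3, 17, 1, 3]

871415 = 24*36077 + 5567
36077 = 6*5567 + 2675
5567 = 2*2675 + 217
2675 = 12*217 + 71
217 = 3*71 + 4
71 = 17*4 + 3
4 = 1*3 + 1
3 = 3*1 + 0  (stop)
So 871415/36077 = [24; 6, 2, 12, 3, 17, 1, 3].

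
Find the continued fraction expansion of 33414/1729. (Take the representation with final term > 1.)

33414 = 19×1729 + 563
1729 = 3×563 + 40
563 = 14×40 + 3
40 = 13×3 + 1
3 = 3×1 + 0  (stop)
So 33414/1729 = [19; 3, 14, 13, 3].

[19; 3, 14, 13, 3]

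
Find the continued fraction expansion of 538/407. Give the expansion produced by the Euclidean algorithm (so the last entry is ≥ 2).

538 = 1*407 + 131
407 = 3*131 + 14
131 = 9*14 + 5
14 = 2*5 + 4
5 = 1*4 + 1
4 = 4*1 + 0  (stop)
So 538/407 = [1; 3, 9, 2, 1, 4].

[1; 3, 9, 2, 1, 4]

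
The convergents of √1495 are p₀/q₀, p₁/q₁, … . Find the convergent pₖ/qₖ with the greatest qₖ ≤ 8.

116/3

√1495 = [38; 1, 1, 1, 76, …] (period length 4).
Convergents:
  p_0/q_0 = 38/1
  p_1/q_1 = 39/1
  p_2/q_2 = 77/2
  p_3/q_3 = 116/3
  p_4/q_4 = 8893/230
q_3 = 3 ≤ 8 < 230 = q_4, so the answer is 116/3.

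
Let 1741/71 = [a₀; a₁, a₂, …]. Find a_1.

1741 = 24·71 + 37   →  a_0 = 24
71 = 1·37 + 34   →  a_1 = 1

1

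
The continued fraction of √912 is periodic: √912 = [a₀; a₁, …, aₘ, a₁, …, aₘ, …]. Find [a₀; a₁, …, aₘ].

a₀ = ⌊√912⌋ = 30.
With m₀=0, d₀=1 and mₖ₊₁ = dₖaₖ − mₖ, dₖ₊₁ = (n − mₖ₊₁²)/dₖ, aₖ₊₁ = ⌊(a₀+mₖ₊₁)/dₖ₊₁⌋:
  k=1: m=30, d=12, a=5
  k=2: m=30, d=1, a=60
d=1 and a=2a₀=60 at k=2, so the next step gives (m, d) = (30, 12) again — its k=1 value — and the period has length 2.

[30; 5, 60]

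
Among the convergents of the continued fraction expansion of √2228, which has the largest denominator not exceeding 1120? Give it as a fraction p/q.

27849/590

√2228 = [47; 4, 1, 22, 1, 4, 94, …] (period length 6).
Convergents:
  p_0/q_0 = 47/1
  p_1/q_1 = 189/4
  p_2/q_2 = 236/5
  p_3/q_3 = 5381/114
  p_4/q_4 = 5617/119
  p_5/q_5 = 27849/590
  p_6/q_6 = 2623423/55579
q_5 = 590 ≤ 1120 < 55579 = q_6, so the answer is 27849/590.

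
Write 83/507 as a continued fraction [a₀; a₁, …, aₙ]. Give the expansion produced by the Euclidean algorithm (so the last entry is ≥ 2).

83 = 0*507 + 83
507 = 6*83 + 9
83 = 9*9 + 2
9 = 4*2 + 1
2 = 2*1 + 0  (stop)
So 83/507 = [0; 6, 9, 4, 2].

[0; 6, 9, 4, 2]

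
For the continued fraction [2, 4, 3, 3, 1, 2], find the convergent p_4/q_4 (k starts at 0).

Using pₖ = aₖpₖ₋₁ + pₖ₋₂, qₖ = aₖqₖ₋₁ + qₖ₋₂ (with p₋₁=1, p₋₂=0, q₋₁=0, q₋₂=1):
  k=0: a=2, p=2, q=1
  k=1: a=4, p=9, q=4
  k=2: a=3, p=29, q=13
  k=3: a=3, p=96, q=43
  k=4: a=1, p=125, q=56

125/56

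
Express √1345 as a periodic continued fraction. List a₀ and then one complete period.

a₀ = ⌊√1345⌋ = 36.

[36; 1, 2, 14, 2, 1, 72]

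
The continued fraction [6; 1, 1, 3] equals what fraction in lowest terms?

Using pₖ = aₖpₖ₋₁ + pₖ₋₂ and qₖ = aₖqₖ₋₁ + qₖ₋₂:
  k=0: a=6, p=6, q=1
  k=1: a=1, p=7, q=1
  k=2: a=1, p=13, q=2
  k=3: a=3, p=46, q=7

46/7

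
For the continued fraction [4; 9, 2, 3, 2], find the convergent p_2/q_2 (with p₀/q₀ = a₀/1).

Using pₖ = aₖpₖ₋₁ + pₖ₋₂, qₖ = aₖqₖ₋₁ + qₖ₋₂ (with p₋₁=1, p₋₂=0, q₋₁=0, q₋₂=1):
  k=0: a=4, p=4, q=1
  k=1: a=9, p=37, q=9
  k=2: a=2, p=78, q=19

78/19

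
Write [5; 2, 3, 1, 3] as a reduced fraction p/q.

Fold from the inside: start with 3/1.
  1 + 1/3 = 4/3
  3 + 3/4 = 15/4
  2 + 4/15 = 34/15
  5 + 15/34 = 185/34

185/34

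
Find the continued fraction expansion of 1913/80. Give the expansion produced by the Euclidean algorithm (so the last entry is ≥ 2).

1913 = 23×80 + 73
80 = 1×73 + 7
73 = 10×7 + 3
7 = 2×3 + 1
3 = 3×1 + 0  (stop)
So 1913/80 = [23; 1, 10, 2, 3].

[23; 1, 10, 2, 3]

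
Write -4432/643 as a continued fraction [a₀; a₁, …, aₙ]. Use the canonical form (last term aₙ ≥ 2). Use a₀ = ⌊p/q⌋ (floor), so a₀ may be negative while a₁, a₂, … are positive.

[-7; 9, 3, 7, 3]

-4432 = -7*643 + 69
643 = 9*69 + 22
69 = 3*22 + 3
22 = 7*3 + 1
3 = 3*1 + 0  (stop)
So -4432/643 = [-7; 9, 3, 7, 3].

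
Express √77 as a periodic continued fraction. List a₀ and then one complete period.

a₀ = ⌊√77⌋ = 8.

[8; 1, 3, 2, 3, 1, 16]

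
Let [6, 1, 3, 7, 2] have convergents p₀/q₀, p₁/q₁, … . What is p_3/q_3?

196/29

Using pₖ = aₖpₖ₋₁ + pₖ₋₂, qₖ = aₖqₖ₋₁ + qₖ₋₂ (with p₋₁=1, p₋₂=0, q₋₁=0, q₋₂=1):
  k=0: a=6, p=6, q=1
  k=1: a=1, p=7, q=1
  k=2: a=3, p=27, q=4
  k=3: a=7, p=196, q=29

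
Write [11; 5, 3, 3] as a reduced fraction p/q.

Fold from the inside: start with 3/1.
  3 + 1/3 = 10/3
  5 + 3/10 = 53/10
  11 + 10/53 = 593/53

593/53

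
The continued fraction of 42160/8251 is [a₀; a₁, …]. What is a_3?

1

42160 = 5·8251 + 905   →  a_0 = 5
8251 = 9·905 + 106   →  a_1 = 9
905 = 8·106 + 57   →  a_2 = 8
106 = 1·57 + 49   →  a_3 = 1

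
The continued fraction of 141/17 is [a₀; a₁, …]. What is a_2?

141 = 8·17 + 5   →  a_0 = 8
17 = 3·5 + 2   →  a_1 = 3
5 = 2·2 + 1   →  a_2 = 2

2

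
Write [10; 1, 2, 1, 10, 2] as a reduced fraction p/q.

967/90

Using pₖ = aₖpₖ₋₁ + pₖ₋₂ and qₖ = aₖqₖ₋₁ + qₖ₋₂:
  k=0: a=10, p=10, q=1
  k=1: a=1, p=11, q=1
  k=2: a=2, p=32, q=3
  k=3: a=1, p=43, q=4
  k=4: a=10, p=462, q=43
  k=5: a=2, p=967, q=90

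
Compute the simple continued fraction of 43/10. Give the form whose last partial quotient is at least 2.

43 = 4×10 + 3
10 = 3×3 + 1
3 = 3×1 + 0  (stop)
So 43/10 = [4; 3, 3].

[4; 3, 3]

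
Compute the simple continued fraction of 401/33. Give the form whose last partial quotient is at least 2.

401 = 12*33 + 5
33 = 6*5 + 3
5 = 1*3 + 2
3 = 1*2 + 1
2 = 2*1 + 0  (stop)
So 401/33 = [12; 6, 1, 1, 2].

[12; 6, 1, 1, 2]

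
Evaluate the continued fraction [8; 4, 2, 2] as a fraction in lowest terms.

Fold from the inside: start with 2/1.
  2 + 1/2 = 5/2
  4 + 2/5 = 22/5
  8 + 5/22 = 181/22

181/22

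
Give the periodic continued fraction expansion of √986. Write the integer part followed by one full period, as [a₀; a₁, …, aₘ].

[31; 2, 2, 62]

a₀ = ⌊√986⌋ = 31.
With m₀=0, d₀=1 and mₖ₊₁ = dₖaₖ − mₖ, dₖ₊₁ = (n − mₖ₊₁²)/dₖ, aₖ₊₁ = ⌊(a₀+mₖ₊₁)/dₖ₊₁⌋:
  k=1: m=31, d=25, a=2
  k=2: m=19, d=25, a=2
  k=3: m=31, d=1, a=62
d=1 and a=2a₀=62 at k=3, so the next step gives (m, d) = (31, 25) again — its k=1 value — and the period has length 3.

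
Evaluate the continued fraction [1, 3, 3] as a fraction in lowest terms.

13/10

Fold from the inside: start with 3/1.
  3 + 1/3 = 10/3
  1 + 3/10 = 13/10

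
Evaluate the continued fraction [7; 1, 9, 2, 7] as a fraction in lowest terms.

Using pₖ = aₖpₖ₋₁ + pₖ₋₂ and qₖ = aₖqₖ₋₁ + qₖ₋₂:
  k=0: a=7, p=7, q=1
  k=1: a=1, p=8, q=1
  k=2: a=9, p=79, q=10
  k=3: a=2, p=166, q=21
  k=4: a=7, p=1241, q=157

1241/157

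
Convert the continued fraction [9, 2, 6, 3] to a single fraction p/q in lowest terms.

Fold from the inside: start with 3/1.
  6 + 1/3 = 19/3
  2 + 3/19 = 41/19
  9 + 19/41 = 388/41

388/41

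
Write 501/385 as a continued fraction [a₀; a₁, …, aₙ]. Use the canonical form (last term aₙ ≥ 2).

501 = 1*385 + 116
385 = 3*116 + 37
116 = 3*37 + 5
37 = 7*5 + 2
5 = 2*2 + 1
2 = 2*1 + 0  (stop)
So 501/385 = [1; 3, 3, 7, 2, 2].

[1; 3, 3, 7, 2, 2]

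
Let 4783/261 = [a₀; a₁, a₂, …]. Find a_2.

4783 = 18·261 + 85   →  a_0 = 18
261 = 3·85 + 6   →  a_1 = 3
85 = 14·6 + 1   →  a_2 = 14

14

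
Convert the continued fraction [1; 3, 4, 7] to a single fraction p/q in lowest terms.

123/94

Using pₖ = aₖpₖ₋₁ + pₖ₋₂ and qₖ = aₖqₖ₋₁ + qₖ₋₂:
  k=0: a=1, p=1, q=1
  k=1: a=3, p=4, q=3
  k=2: a=4, p=17, q=13
  k=3: a=7, p=123, q=94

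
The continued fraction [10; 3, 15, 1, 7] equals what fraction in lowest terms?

4017/389

Using pₖ = aₖpₖ₋₁ + pₖ₋₂ and qₖ = aₖqₖ₋₁ + qₖ₋₂:
  k=0: a=10, p=10, q=1
  k=1: a=3, p=31, q=3
  k=2: a=15, p=475, q=46
  k=3: a=1, p=506, q=49
  k=4: a=7, p=4017, q=389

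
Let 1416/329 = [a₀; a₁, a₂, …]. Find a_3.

2

1416 = 4·329 + 100   →  a_0 = 4
329 = 3·100 + 29   →  a_1 = 3
100 = 3·29 + 13   →  a_2 = 3
29 = 2·13 + 3   →  a_3 = 2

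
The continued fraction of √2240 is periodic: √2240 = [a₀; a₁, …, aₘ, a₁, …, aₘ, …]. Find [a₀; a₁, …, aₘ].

[47; 3, 23, 3, 94]

a₀ = ⌊√2240⌋ = 47.
With m₀=0, d₀=1 and mₖ₊₁ = dₖaₖ − mₖ, dₖ₊₁ = (n − mₖ₊₁²)/dₖ, aₖ₊₁ = ⌊(a₀+mₖ₊₁)/dₖ₊₁⌋:
  k=1: m=47, d=31, a=3
  k=2: m=46, d=4, a=23
  k=3: m=46, d=31, a=3
  k=4: m=47, d=1, a=94
d=1 and a=2a₀=94 at k=4, so the next step gives (m, d) = (47, 31) again — its k=1 value — and the period has length 4.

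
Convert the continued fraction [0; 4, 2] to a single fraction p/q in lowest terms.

2/9

Fold from the inside: start with 2/1.
  4 + 1/2 = 9/2
  0 + 2/9 = 2/9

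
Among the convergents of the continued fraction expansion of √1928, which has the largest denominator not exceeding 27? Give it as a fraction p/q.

483/11

√1928 = [43; 1, 9, 1, 86, …] (period length 4).
Convergents:
  p_0/q_0 = 43/1
  p_1/q_1 = 44/1
  p_2/q_2 = 439/10
  p_3/q_3 = 483/11
  p_4/q_4 = 41977/956
q_3 = 11 ≤ 27 < 956 = q_4, so the answer is 483/11.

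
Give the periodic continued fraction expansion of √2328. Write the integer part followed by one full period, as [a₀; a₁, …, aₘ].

a₀ = ⌊√2328⌋ = 48.
With m₀=0, d₀=1 and mₖ₊₁ = dₖaₖ − mₖ, dₖ₊₁ = (n − mₖ₊₁²)/dₖ, aₖ₊₁ = ⌊(a₀+mₖ₊₁)/dₖ₊₁⌋:
  k=1: m=48, d=24, a=4
  k=2: m=48, d=1, a=96
d=1 and a=2a₀=96 at k=2, so the next step gives (m, d) = (48, 24) again — its k=1 value — and the period has length 2.

[48; 4, 96]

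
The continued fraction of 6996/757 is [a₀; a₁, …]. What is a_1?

6996 = 9·757 + 183   →  a_0 = 9
757 = 4·183 + 25   →  a_1 = 4

4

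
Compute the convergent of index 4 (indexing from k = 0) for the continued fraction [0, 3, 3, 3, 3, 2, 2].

33/109

Using pₖ = aₖpₖ₋₁ + pₖ₋₂, qₖ = aₖqₖ₋₁ + qₖ₋₂ (with p₋₁=1, p₋₂=0, q₋₁=0, q₋₂=1):
  k=0: a=0, p=0, q=1
  k=1: a=3, p=1, q=3
  k=2: a=3, p=3, q=10
  k=3: a=3, p=10, q=33
  k=4: a=3, p=33, q=109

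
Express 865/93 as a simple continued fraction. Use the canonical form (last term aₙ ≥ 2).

[9; 3, 3, 9]

865 = 9·93 + 28
93 = 3·28 + 9
28 = 3·9 + 1
9 = 9·1 + 0  (stop)
So 865/93 = [9; 3, 3, 9].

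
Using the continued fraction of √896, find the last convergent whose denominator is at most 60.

√896 = [29; 1, 13, 1, 58, …] (period length 4).
Convergents:
  p_0/q_0 = 29/1
  p_1/q_1 = 30/1
  p_2/q_2 = 419/14
  p_3/q_3 = 449/15
  p_4/q_4 = 26461/884
q_3 = 15 ≤ 60 < 884 = q_4, so the answer is 449/15.

449/15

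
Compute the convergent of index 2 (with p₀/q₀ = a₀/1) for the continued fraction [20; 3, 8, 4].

508/25

Using pₖ = aₖpₖ₋₁ + pₖ₋₂, qₖ = aₖqₖ₋₁ + qₖ₋₂ (with p₋₁=1, p₋₂=0, q₋₁=0, q₋₂=1):
  k=0: a=20, p=20, q=1
  k=1: a=3, p=61, q=3
  k=2: a=8, p=508, q=25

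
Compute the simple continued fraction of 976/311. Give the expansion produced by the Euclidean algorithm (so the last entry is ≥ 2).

[3; 7, 4, 3, 3]

976 = 3*311 + 43
311 = 7*43 + 10
43 = 4*10 + 3
10 = 3*3 + 1
3 = 3*1 + 0  (stop)
So 976/311 = [3; 7, 4, 3, 3].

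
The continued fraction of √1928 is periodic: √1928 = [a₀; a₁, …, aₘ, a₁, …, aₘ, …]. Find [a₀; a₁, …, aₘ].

[43; 1, 9, 1, 86]

a₀ = ⌊√1928⌋ = 43.
With m₀=0, d₀=1 and mₖ₊₁ = dₖaₖ − mₖ, dₖ₊₁ = (n − mₖ₊₁²)/dₖ, aₖ₊₁ = ⌊(a₀+mₖ₊₁)/dₖ₊₁⌋:
  k=1: m=43, d=79, a=1
  k=2: m=36, d=8, a=9
  k=3: m=36, d=79, a=1
  k=4: m=43, d=1, a=86
d=1 and a=2a₀=86 at k=4, so the next step gives (m, d) = (43, 79) again — its k=1 value — and the period has length 4.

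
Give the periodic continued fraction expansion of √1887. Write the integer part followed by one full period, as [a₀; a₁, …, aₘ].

a₀ = ⌊√1887⌋ = 43.
With m₀=0, d₀=1 and mₖ₊₁ = dₖaₖ − mₖ, dₖ₊₁ = (n − mₖ₊₁²)/dₖ, aₖ₊₁ = ⌊(a₀+mₖ₊₁)/dₖ₊₁⌋:
  k=1: m=43, d=38, a=2
  k=2: m=33, d=21, a=3
  k=3: m=30, d=47, a=1
  k=4: m=17, d=34, a=1
  k=5: m=17, d=47, a=1
  k=6: m=30, d=21, a=3
  k=7: m=33, d=38, a=2
  k=8: m=43, d=1, a=86
d=1 and a=2a₀=86 at k=8, so the next step gives (m, d) = (43, 38) again — its k=1 value — and the period has length 8.

[43; 2, 3, 1, 1, 1, 3, 2, 86]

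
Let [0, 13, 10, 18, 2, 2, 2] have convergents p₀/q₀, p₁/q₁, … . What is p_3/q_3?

181/2371

Using pₖ = aₖpₖ₋₁ + pₖ₋₂, qₖ = aₖqₖ₋₁ + qₖ₋₂ (with p₋₁=1, p₋₂=0, q₋₁=0, q₋₂=1):
  k=0: a=0, p=0, q=1
  k=1: a=13, p=1, q=13
  k=2: a=10, p=10, q=131
  k=3: a=18, p=181, q=2371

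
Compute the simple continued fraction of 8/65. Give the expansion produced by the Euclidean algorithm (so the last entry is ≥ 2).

8 = 0*65 + 8
65 = 8*8 + 1
8 = 8*1 + 0  (stop)
So 8/65 = [0; 8, 8].

[0; 8, 8]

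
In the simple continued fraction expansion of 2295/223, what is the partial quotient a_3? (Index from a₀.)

3

2295 = 10·223 + 65   →  a_0 = 10
223 = 3·65 + 28   →  a_1 = 3
65 = 2·28 + 9   →  a_2 = 2
28 = 3·9 + 1   →  a_3 = 3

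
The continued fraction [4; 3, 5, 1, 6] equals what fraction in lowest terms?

Fold from the inside: start with 6/1.
  1 + 1/6 = 7/6
  5 + 6/7 = 41/7
  3 + 7/41 = 130/41
  4 + 41/130 = 561/130

561/130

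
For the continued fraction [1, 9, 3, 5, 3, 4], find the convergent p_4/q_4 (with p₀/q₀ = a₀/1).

Using pₖ = aₖpₖ₋₁ + pₖ₋₂, qₖ = aₖqₖ₋₁ + qₖ₋₂ (with p₋₁=1, p₋₂=0, q₋₁=0, q₋₂=1):
  k=0: a=1, p=1, q=1
  k=1: a=9, p=10, q=9
  k=2: a=3, p=31, q=28
  k=3: a=5, p=165, q=149
  k=4: a=3, p=526, q=475

526/475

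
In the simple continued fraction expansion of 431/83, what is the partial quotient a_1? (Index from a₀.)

5

431 = 5·83 + 16   →  a_0 = 5
83 = 5·16 + 3   →  a_1 = 5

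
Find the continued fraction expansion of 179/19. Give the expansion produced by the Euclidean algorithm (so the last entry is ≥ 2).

179 = 9*19 + 8
19 = 2*8 + 3
8 = 2*3 + 2
3 = 1*2 + 1
2 = 2*1 + 0  (stop)
So 179/19 = [9; 2, 2, 1, 2].

[9; 2, 2, 1, 2]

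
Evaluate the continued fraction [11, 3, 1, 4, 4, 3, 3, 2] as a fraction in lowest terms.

Using pₖ = aₖpₖ₋₁ + pₖ₋₂ and qₖ = aₖqₖ₋₁ + qₖ₋₂:
  k=0: a=11, p=11, q=1
  k=1: a=3, p=34, q=3
  k=2: a=1, p=45, q=4
  k=3: a=4, p=214, q=19
  k=4: a=4, p=901, q=80
  k=5: a=3, p=2917, q=259
  k=6: a=3, p=9652, q=857
  k=7: a=2, p=22221, q=1973

22221/1973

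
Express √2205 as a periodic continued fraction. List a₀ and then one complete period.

[46; 1, 22, 2, 22, 1, 92]

a₀ = ⌊√2205⌋ = 46.
With m₀=0, d₀=1 and mₖ₊₁ = dₖaₖ − mₖ, dₖ₊₁ = (n − mₖ₊₁²)/dₖ, aₖ₊₁ = ⌊(a₀+mₖ₊₁)/dₖ₊₁⌋:
  k=1: m=46, d=89, a=1
  k=2: m=43, d=4, a=22
  k=3: m=45, d=45, a=2
  k=4: m=45, d=4, a=22
  k=5: m=43, d=89, a=1
  k=6: m=46, d=1, a=92
d=1 and a=2a₀=92 at k=6, so the next step gives (m, d) = (46, 89) again — its k=1 value — and the period has length 6.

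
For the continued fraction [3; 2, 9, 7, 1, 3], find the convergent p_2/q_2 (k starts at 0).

66/19

Using pₖ = aₖpₖ₋₁ + pₖ₋₂, qₖ = aₖqₖ₋₁ + qₖ₋₂ (with p₋₁=1, p₋₂=0, q₋₁=0, q₋₂=1):
  k=0: a=3, p=3, q=1
  k=1: a=2, p=7, q=2
  k=2: a=9, p=66, q=19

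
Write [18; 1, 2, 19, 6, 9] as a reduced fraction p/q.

Fold from the inside: start with 9/1.
  6 + 1/9 = 55/9
  19 + 9/55 = 1054/55
  2 + 55/1054 = 2163/1054
  1 + 1054/2163 = 3217/2163
  18 + 2163/3217 = 60069/3217

60069/3217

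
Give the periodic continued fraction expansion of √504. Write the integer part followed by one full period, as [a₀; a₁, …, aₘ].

[22; 2, 4, 2, 44]

a₀ = ⌊√504⌋ = 22.
With m₀=0, d₀=1 and mₖ₊₁ = dₖaₖ − mₖ, dₖ₊₁ = (n − mₖ₊₁²)/dₖ, aₖ₊₁ = ⌊(a₀+mₖ₊₁)/dₖ₊₁⌋:
  k=1: m=22, d=20, a=2
  k=2: m=18, d=9, a=4
  k=3: m=18, d=20, a=2
  k=4: m=22, d=1, a=44
d=1 and a=2a₀=44 at k=4, so the next step gives (m, d) = (22, 20) again — its k=1 value — and the period has length 4.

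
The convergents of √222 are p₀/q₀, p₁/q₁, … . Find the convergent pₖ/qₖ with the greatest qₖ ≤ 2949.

39946/2681

√222 = [14; 1, 8, 1, 28, …] (period length 4).
Convergents:
  p_0/q_0 = 14/1
  p_1/q_1 = 15/1
  p_2/q_2 = 134/9
  p_3/q_3 = 149/10
  p_4/q_4 = 4306/289
  p_5/q_5 = 4455/299
  p_6/q_6 = 39946/2681
  p_7/q_7 = 44401/2980
q_6 = 2681 ≤ 2949 < 2980 = q_7, so the answer is 39946/2681.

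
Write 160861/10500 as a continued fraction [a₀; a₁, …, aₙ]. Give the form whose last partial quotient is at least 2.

160861 = 15·10500 + 3361
10500 = 3·3361 + 417
3361 = 8·417 + 25
417 = 16·25 + 17
25 = 1·17 + 8
17 = 2·8 + 1
8 = 8·1 + 0  (stop)
So 160861/10500 = [15; 3, 8, 16, 1, 2, 8].

[15; 3, 8, 16, 1, 2, 8]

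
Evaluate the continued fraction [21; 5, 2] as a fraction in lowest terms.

Using pₖ = aₖpₖ₋₁ + pₖ₋₂ and qₖ = aₖqₖ₋₁ + qₖ₋₂:
  k=0: a=21, p=21, q=1
  k=1: a=5, p=106, q=5
  k=2: a=2, p=233, q=11

233/11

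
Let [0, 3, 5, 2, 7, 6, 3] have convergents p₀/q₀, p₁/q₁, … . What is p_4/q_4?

82/261

Using pₖ = aₖpₖ₋₁ + pₖ₋₂, qₖ = aₖqₖ₋₁ + qₖ₋₂ (with p₋₁=1, p₋₂=0, q₋₁=0, q₋₂=1):
  k=0: a=0, p=0, q=1
  k=1: a=3, p=1, q=3
  k=2: a=5, p=5, q=16
  k=3: a=2, p=11, q=35
  k=4: a=7, p=82, q=261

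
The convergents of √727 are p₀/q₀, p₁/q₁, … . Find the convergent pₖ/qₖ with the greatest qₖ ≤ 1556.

√727 = [26; 1, 25, 1, 52, …] (period length 4).
Convergents:
  p_0/q_0 = 26/1
  p_1/q_1 = 27/1
  p_2/q_2 = 701/26
  p_3/q_3 = 728/27
  p_4/q_4 = 38557/1430
  p_5/q_5 = 39285/1457
  p_6/q_6 = 1020682/37855
q_5 = 1457 ≤ 1556 < 37855 = q_6, so the answer is 39285/1457.

39285/1457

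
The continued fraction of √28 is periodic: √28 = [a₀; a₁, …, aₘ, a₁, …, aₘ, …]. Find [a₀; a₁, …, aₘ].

[5; 3, 2, 3, 10]

a₀ = ⌊√28⌋ = 5.
With m₀=0, d₀=1 and mₖ₊₁ = dₖaₖ − mₖ, dₖ₊₁ = (n − mₖ₊₁²)/dₖ, aₖ₊₁ = ⌊(a₀+mₖ₊₁)/dₖ₊₁⌋:
  k=1: m=5, d=3, a=3
  k=2: m=4, d=4, a=2
  k=3: m=4, d=3, a=3
  k=4: m=5, d=1, a=10
d=1 and a=2a₀=10 at k=4, so the next step gives (m, d) = (5, 3) again — its k=1 value — and the period has length 4.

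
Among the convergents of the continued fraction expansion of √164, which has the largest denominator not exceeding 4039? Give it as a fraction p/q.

√164 = [12; 1, 4, 6, 4, 1, 24, …] (period length 6).
Convergents:
  p_0/q_0 = 12/1
  p_1/q_1 = 13/1
  p_2/q_2 = 64/5
  p_3/q_3 = 397/31
  p_4/q_4 = 1652/129
  p_5/q_5 = 2049/160
  p_6/q_6 = 50828/3969
  p_7/q_7 = 52877/4129
q_6 = 3969 ≤ 4039 < 4129 = q_7, so the answer is 50828/3969.

50828/3969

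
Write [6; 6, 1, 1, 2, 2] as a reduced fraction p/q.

Fold from the inside: start with 2/1.
  2 + 1/2 = 5/2
  1 + 2/5 = 7/5
  1 + 5/7 = 12/7
  6 + 7/12 = 79/12
  6 + 12/79 = 486/79

486/79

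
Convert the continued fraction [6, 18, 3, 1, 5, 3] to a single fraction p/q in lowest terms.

8071/1333

Fold from the inside: start with 3/1.
  5 + 1/3 = 16/3
  1 + 3/16 = 19/16
  3 + 16/19 = 73/19
  18 + 19/73 = 1333/73
  6 + 73/1333 = 8071/1333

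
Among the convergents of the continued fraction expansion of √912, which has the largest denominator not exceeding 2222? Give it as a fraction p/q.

√912 = [30; 5, 60, …] (period length 2).
Convergents:
  p_0/q_0 = 30/1
  p_1/q_1 = 151/5
  p_2/q_2 = 9090/301
  p_3/q_3 = 45601/1510
  p_4/q_4 = 2745150/90901
q_3 = 1510 ≤ 2222 < 90901 = q_4, so the answer is 45601/1510.

45601/1510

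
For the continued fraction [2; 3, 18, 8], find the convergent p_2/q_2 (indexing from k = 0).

Using pₖ = aₖpₖ₋₁ + pₖ₋₂, qₖ = aₖqₖ₋₁ + qₖ₋₂ (with p₋₁=1, p₋₂=0, q₋₁=0, q₋₂=1):
  k=0: a=2, p=2, q=1
  k=1: a=3, p=7, q=3
  k=2: a=18, p=128, q=55

128/55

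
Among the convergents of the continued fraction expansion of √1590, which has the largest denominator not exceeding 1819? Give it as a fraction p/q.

25480/639

√1590 = [39; 1, 6, 1, 78, …] (period length 4).
Convergents:
  p_0/q_0 = 39/1
  p_1/q_1 = 40/1
  p_2/q_2 = 279/7
  p_3/q_3 = 319/8
  p_4/q_4 = 25161/631
  p_5/q_5 = 25480/639
  p_6/q_6 = 178041/4465
q_5 = 639 ≤ 1819 < 4465 = q_6, so the answer is 25480/639.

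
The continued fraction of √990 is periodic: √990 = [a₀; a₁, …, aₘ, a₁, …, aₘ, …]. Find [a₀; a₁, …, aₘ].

a₀ = ⌊√990⌋ = 31.
With m₀=0, d₀=1 and mₖ₊₁ = dₖaₖ − mₖ, dₖ₊₁ = (n − mₖ₊₁²)/dₖ, aₖ₊₁ = ⌊(a₀+mₖ₊₁)/dₖ₊₁⌋:
  k=1: m=31, d=29, a=2
  k=2: m=27, d=9, a=6
  k=3: m=27, d=29, a=2
  k=4: m=31, d=1, a=62
d=1 and a=2a₀=62 at k=4, so the next step gives (m, d) = (31, 29) again — its k=1 value — and the period has length 4.

[31; 2, 6, 2, 62]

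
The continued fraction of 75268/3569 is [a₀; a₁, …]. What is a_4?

75268 = 21·3569 + 319   →  a_0 = 21
3569 = 11·319 + 60   →  a_1 = 11
319 = 5·60 + 19   →  a_2 = 5
60 = 3·19 + 3   →  a_3 = 3
19 = 6·3 + 1   →  a_4 = 6

6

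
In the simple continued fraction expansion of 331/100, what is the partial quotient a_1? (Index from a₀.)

331 = 3·100 + 31   →  a_0 = 3
100 = 3·31 + 7   →  a_1 = 3

3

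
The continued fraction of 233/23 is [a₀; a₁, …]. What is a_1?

233 = 10·23 + 3   →  a_0 = 10
23 = 7·3 + 2   →  a_1 = 7

7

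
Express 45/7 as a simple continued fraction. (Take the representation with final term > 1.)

45 = 6*7 + 3
7 = 2*3 + 1
3 = 3*1 + 0  (stop)
So 45/7 = [6; 2, 3].

[6; 2, 3]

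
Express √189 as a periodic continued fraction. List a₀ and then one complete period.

[13; 1, 2, 1, 26]

a₀ = ⌊√189⌋ = 13.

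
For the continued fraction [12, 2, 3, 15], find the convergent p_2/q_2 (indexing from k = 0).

Using pₖ = aₖpₖ₋₁ + pₖ₋₂, qₖ = aₖqₖ₋₁ + qₖ₋₂ (with p₋₁=1, p₋₂=0, q₋₁=0, q₋₂=1):
  k=0: a=12, p=12, q=1
  k=1: a=2, p=25, q=2
  k=2: a=3, p=87, q=7

87/7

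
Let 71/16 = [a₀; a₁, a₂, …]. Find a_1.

2

71 = 4·16 + 7   →  a_0 = 4
16 = 2·7 + 2   →  a_1 = 2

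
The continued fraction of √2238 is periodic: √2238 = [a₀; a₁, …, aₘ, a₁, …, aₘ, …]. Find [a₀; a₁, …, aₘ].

[47; 3, 3, 1, 30, 1, 3, 3, 94]

a₀ = ⌊√2238⌋ = 47.
With m₀=0, d₀=1 and mₖ₊₁ = dₖaₖ − mₖ, dₖ₊₁ = (n − mₖ₊₁²)/dₖ, aₖ₊₁ = ⌊(a₀+mₖ₊₁)/dₖ₊₁⌋:
  k=1: m=47, d=29, a=3
  k=2: m=40, d=22, a=3
  k=3: m=26, d=71, a=1
  k=4: m=45, d=3, a=30
  k=5: m=45, d=71, a=1
  k=6: m=26, d=22, a=3
  k=7: m=40, d=29, a=3
  k=8: m=47, d=1, a=94
d=1 and a=2a₀=94 at k=8, so the next step gives (m, d) = (47, 29) again — its k=1 value — and the period has length 8.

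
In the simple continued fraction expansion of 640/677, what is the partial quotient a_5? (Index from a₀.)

1

640 = 0·677 + 640   →  a_0 = 0
677 = 1·640 + 37   →  a_1 = 1
640 = 17·37 + 11   →  a_2 = 17
37 = 3·11 + 4   →  a_3 = 3
11 = 2·4 + 3   →  a_4 = 2
4 = 1·3 + 1   →  a_5 = 1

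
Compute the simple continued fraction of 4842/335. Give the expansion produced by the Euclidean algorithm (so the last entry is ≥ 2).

[14; 2, 4, 1, 9, 3]

4842 = 14*335 + 152
335 = 2*152 + 31
152 = 4*31 + 28
31 = 1*28 + 3
28 = 9*3 + 1
3 = 3*1 + 0  (stop)
So 4842/335 = [14; 2, 4, 1, 9, 3].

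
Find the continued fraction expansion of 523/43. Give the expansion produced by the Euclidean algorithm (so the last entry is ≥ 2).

523 = 12*43 + 7
43 = 6*7 + 1
7 = 7*1 + 0  (stop)
So 523/43 = [12; 6, 7].

[12; 6, 7]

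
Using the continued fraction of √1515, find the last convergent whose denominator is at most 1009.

38923/1000

√1515 = [38; 1, 11, 1, 76, …] (period length 4).
Convergents:
  p_0/q_0 = 38/1
  p_1/q_1 = 39/1
  p_2/q_2 = 467/12
  p_3/q_3 = 506/13
  p_4/q_4 = 38923/1000
  p_5/q_5 = 39429/1013
q_4 = 1000 ≤ 1009 < 1013 = q_5, so the answer is 38923/1000.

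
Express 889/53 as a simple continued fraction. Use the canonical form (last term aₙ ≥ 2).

889 = 16·53 + 41
53 = 1·41 + 12
41 = 3·12 + 5
12 = 2·5 + 2
5 = 2·2 + 1
2 = 2·1 + 0  (stop)
So 889/53 = [16; 1, 3, 2, 2, 2].

[16; 1, 3, 2, 2, 2]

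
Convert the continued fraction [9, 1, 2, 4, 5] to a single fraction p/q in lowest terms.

Fold from the inside: start with 5/1.
  4 + 1/5 = 21/5
  2 + 5/21 = 47/21
  1 + 21/47 = 68/47
  9 + 47/68 = 659/68

659/68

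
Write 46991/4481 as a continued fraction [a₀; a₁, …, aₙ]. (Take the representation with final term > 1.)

[10; 2, 18, 3, 19, 2]

46991 = 10·4481 + 2181
4481 = 2·2181 + 119
2181 = 18·119 + 39
119 = 3·39 + 2
39 = 19·2 + 1
2 = 2·1 + 0  (stop)
So 46991/4481 = [10; 2, 18, 3, 19, 2].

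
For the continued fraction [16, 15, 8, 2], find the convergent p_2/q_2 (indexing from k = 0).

Using pₖ = aₖpₖ₋₁ + pₖ₋₂, qₖ = aₖqₖ₋₁ + qₖ₋₂ (with p₋₁=1, p₋₂=0, q₋₁=0, q₋₂=1):
  k=0: a=16, p=16, q=1
  k=1: a=15, p=241, q=15
  k=2: a=8, p=1944, q=121

1944/121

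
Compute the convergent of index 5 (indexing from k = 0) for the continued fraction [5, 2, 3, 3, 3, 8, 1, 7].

Using pₖ = aₖpₖ₋₁ + pₖ₋₂, qₖ = aₖqₖ₋₁ + qₖ₋₂ (with p₋₁=1, p₋₂=0, q₋₁=0, q₋₂=1):
  k=0: a=5, p=5, q=1
  k=1: a=2, p=11, q=2
  k=2: a=3, p=38, q=7
  k=3: a=3, p=125, q=23
  k=4: a=3, p=413, q=76
  k=5: a=8, p=3429, q=631

3429/631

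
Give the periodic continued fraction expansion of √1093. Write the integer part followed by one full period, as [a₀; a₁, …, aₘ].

[33; 16, 1, 1, 16, 66]

a₀ = ⌊√1093⌋ = 33.
With m₀=0, d₀=1 and mₖ₊₁ = dₖaₖ − mₖ, dₖ₊₁ = (n − mₖ₊₁²)/dₖ, aₖ₊₁ = ⌊(a₀+mₖ₊₁)/dₖ₊₁⌋:
  k=1: m=33, d=4, a=16
  k=2: m=31, d=33, a=1
  k=3: m=2, d=33, a=1
  k=4: m=31, d=4, a=16
  k=5: m=33, d=1, a=66
d=1 and a=2a₀=66 at k=5, so the next step gives (m, d) = (33, 4) again — its k=1 value — and the period has length 5.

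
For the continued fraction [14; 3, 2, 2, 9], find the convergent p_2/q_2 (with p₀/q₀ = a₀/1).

Using pₖ = aₖpₖ₋₁ + pₖ₋₂, qₖ = aₖqₖ₋₁ + qₖ₋₂ (with p₋₁=1, p₋₂=0, q₋₁=0, q₋₂=1):
  k=0: a=14, p=14, q=1
  k=1: a=3, p=43, q=3
  k=2: a=2, p=100, q=7

100/7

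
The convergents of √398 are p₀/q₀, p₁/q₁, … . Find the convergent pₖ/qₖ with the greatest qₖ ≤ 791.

15541/779

√398 = [19; 1, 18, 1, 38, …] (period length 4).
Convergents:
  p_0/q_0 = 19/1
  p_1/q_1 = 20/1
  p_2/q_2 = 379/19
  p_3/q_3 = 399/20
  p_4/q_4 = 15541/779
  p_5/q_5 = 15940/799
q_4 = 779 ≤ 791 < 799 = q_5, so the answer is 15541/779.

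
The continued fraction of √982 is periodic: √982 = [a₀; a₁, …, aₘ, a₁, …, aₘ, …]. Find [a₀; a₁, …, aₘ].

a₀ = ⌊√982⌋ = 31.
With m₀=0, d₀=1 and mₖ₊₁ = dₖaₖ − mₖ, dₖ₊₁ = (n − mₖ₊₁²)/dₖ, aₖ₊₁ = ⌊(a₀+mₖ₊₁)/dₖ₊₁⌋:
  k=1: m=31, d=21, a=2
  k=2: m=11, d=41, a=1
  k=3: m=30, d=2, a=30
  k=4: m=30, d=41, a=1
  k=5: m=11, d=21, a=2
  k=6: m=31, d=1, a=62
d=1 and a=2a₀=62 at k=6, so the next step gives (m, d) = (31, 21) again — its k=1 value — and the period has length 6.

[31; 2, 1, 30, 1, 2, 62]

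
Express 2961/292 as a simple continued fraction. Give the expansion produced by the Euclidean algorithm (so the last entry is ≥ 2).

[10; 7, 8, 5]

2961 = 10·292 + 41
292 = 7·41 + 5
41 = 8·5 + 1
5 = 5·1 + 0  (stop)
So 2961/292 = [10; 7, 8, 5].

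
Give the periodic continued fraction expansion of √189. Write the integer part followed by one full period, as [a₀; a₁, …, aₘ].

a₀ = ⌊√189⌋ = 13.
With m₀=0, d₀=1 and mₖ₊₁ = dₖaₖ − mₖ, dₖ₊₁ = (n − mₖ₊₁²)/dₖ, aₖ₊₁ = ⌊(a₀+mₖ₊₁)/dₖ₊₁⌋:
  k=1: m=13, d=20, a=1
  k=2: m=7, d=7, a=2
  k=3: m=7, d=20, a=1
  k=4: m=13, d=1, a=26
d=1 and a=2a₀=26 at k=4, so the next step gives (m, d) = (13, 20) again — its k=1 value — and the period has length 4.

[13; 1, 2, 1, 26]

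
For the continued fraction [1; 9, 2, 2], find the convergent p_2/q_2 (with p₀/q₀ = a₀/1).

21/19

Using pₖ = aₖpₖ₋₁ + pₖ₋₂, qₖ = aₖqₖ₋₁ + qₖ₋₂ (with p₋₁=1, p₋₂=0, q₋₁=0, q₋₂=1):
  k=0: a=1, p=1, q=1
  k=1: a=9, p=10, q=9
  k=2: a=2, p=21, q=19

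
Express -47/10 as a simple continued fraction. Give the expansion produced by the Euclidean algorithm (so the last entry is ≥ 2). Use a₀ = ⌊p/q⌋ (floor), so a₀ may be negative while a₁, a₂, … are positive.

-47 = -5×10 + 3
10 = 3×3 + 1
3 = 3×1 + 0  (stop)
So -47/10 = [-5; 3, 3].

[-5; 3, 3]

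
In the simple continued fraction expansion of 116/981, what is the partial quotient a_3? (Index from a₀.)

116 = 0·981 + 116   →  a_0 = 0
981 = 8·116 + 53   →  a_1 = 8
116 = 2·53 + 10   →  a_2 = 2
53 = 5·10 + 3   →  a_3 = 5

5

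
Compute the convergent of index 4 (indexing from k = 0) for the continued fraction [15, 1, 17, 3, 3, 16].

Using pₖ = aₖpₖ₋₁ + pₖ₋₂, qₖ = aₖqₖ₋₁ + qₖ₋₂ (with p₋₁=1, p₋₂=0, q₋₁=0, q₋₂=1):
  k=0: a=15, p=15, q=1
  k=1: a=1, p=16, q=1
  k=2: a=17, p=287, q=18
  k=3: a=3, p=877, q=55
  k=4: a=3, p=2918, q=183

2918/183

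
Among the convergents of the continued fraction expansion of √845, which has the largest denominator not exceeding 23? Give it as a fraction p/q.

√845 = [29; 14, 1, 1, 14, 58, …] (period length 5).
Convergents:
  p_0/q_0 = 29/1
  p_1/q_1 = 407/14
  p_2/q_2 = 436/15
  p_3/q_3 = 843/29
q_2 = 15 ≤ 23 < 29 = q_3, so the answer is 436/15.

436/15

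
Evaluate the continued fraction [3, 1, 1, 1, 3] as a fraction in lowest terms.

40/11

Using pₖ = aₖpₖ₋₁ + pₖ₋₂ and qₖ = aₖqₖ₋₁ + qₖ₋₂:
  k=0: a=3, p=3, q=1
  k=1: a=1, p=4, q=1
  k=2: a=1, p=7, q=2
  k=3: a=1, p=11, q=3
  k=4: a=3, p=40, q=11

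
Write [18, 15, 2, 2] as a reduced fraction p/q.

Using pₖ = aₖpₖ₋₁ + pₖ₋₂ and qₖ = aₖqₖ₋₁ + qₖ₋₂:
  k=0: a=18, p=18, q=1
  k=1: a=15, p=271, q=15
  k=2: a=2, p=560, q=31
  k=3: a=2, p=1391, q=77

1391/77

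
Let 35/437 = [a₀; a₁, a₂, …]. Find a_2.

35 = 0·437 + 35   →  a_0 = 0
437 = 12·35 + 17   →  a_1 = 12
35 = 2·17 + 1   →  a_2 = 2

2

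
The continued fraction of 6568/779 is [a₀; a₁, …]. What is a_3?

6568 = 8·779 + 336   →  a_0 = 8
779 = 2·336 + 107   →  a_1 = 2
336 = 3·107 + 15   →  a_2 = 3
107 = 7·15 + 2   →  a_3 = 7

7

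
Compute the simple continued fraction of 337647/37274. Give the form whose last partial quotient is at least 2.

337647 = 9×37274 + 2181
37274 = 17×2181 + 197
2181 = 11×197 + 14
197 = 14×14 + 1
14 = 14×1 + 0  (stop)
So 337647/37274 = [9; 17, 11, 14, 14].

[9; 17, 11, 14, 14]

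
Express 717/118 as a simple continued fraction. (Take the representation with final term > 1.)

[6; 13, 9]

717 = 6×118 + 9
118 = 13×9 + 1
9 = 9×1 + 0  (stop)
So 717/118 = [6; 13, 9].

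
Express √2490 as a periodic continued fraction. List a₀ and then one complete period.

[49; 1, 8, 1, 98]

a₀ = ⌊√2490⌋ = 49.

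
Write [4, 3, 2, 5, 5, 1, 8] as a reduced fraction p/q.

Fold from the inside: start with 8/1.
  1 + 1/8 = 9/8
  5 + 8/9 = 53/9
  5 + 9/53 = 274/53
  2 + 53/274 = 601/274
  3 + 274/601 = 2077/601
  4 + 601/2077 = 8909/2077

8909/2077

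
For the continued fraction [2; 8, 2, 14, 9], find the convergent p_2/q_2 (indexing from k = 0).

Using pₖ = aₖpₖ₋₁ + pₖ₋₂, qₖ = aₖqₖ₋₁ + qₖ₋₂ (with p₋₁=1, p₋₂=0, q₋₁=0, q₋₂=1):
  k=0: a=2, p=2, q=1
  k=1: a=8, p=17, q=8
  k=2: a=2, p=36, q=17

36/17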